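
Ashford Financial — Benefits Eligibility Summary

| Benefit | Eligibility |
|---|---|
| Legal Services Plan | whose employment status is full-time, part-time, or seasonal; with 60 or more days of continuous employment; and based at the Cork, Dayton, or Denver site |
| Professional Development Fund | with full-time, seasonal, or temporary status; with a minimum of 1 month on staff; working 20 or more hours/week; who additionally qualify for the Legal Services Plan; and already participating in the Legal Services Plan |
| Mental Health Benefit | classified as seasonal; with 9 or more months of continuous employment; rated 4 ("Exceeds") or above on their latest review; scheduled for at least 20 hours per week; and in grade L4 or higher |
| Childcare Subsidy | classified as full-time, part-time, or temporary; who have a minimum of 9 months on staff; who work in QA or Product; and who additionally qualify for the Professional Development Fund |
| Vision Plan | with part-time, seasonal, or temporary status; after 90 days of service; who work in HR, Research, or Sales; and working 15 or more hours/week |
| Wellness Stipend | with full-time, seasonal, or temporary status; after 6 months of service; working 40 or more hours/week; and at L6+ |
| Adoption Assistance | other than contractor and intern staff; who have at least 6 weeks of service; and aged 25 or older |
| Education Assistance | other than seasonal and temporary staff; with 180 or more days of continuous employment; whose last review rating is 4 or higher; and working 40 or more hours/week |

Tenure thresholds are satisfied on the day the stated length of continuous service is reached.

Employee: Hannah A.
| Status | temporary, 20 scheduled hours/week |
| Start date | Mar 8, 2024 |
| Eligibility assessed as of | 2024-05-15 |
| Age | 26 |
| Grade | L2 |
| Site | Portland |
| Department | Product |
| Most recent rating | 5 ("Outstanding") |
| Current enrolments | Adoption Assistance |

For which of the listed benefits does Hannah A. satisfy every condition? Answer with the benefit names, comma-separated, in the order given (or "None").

Adoption Assistance

Service from Mar 8, 2024 to 2024-05-15: 68 days.
Legal Services Plan — status temporary ✗ (requires full-time, part-time, or seasonal) → not eligible.
Professional Development Fund — status temporary ✓; service 68 days ≥ 1 month (≈30 days) ✓; 20 hrs/wk ≥ 20 ✓; not eligible for Legal Services Plan ✗ → not eligible.
Mental Health Benefit — status temporary ✗ (requires seasonal) → not eligible.
Childcare Subsidy — status temporary ✓; service 68 days < 9 months (≈270 days) ✗ → not eligible.
Vision Plan — status temporary ✓; service 68 days < 90 days ✗ → not eligible.
Wellness Stipend — status temporary ✓; service 68 days < 6 months (≈180 days) ✗ → not eligible.
Adoption Assistance — status temporary ✓ (not excluded); service 68 days ≥ 6 weeks (≈42 days) ✓; age 26 ≥ 25 ✓ → eligible.
Education Assistance — status temporary ✗ (excluded) → not eligible.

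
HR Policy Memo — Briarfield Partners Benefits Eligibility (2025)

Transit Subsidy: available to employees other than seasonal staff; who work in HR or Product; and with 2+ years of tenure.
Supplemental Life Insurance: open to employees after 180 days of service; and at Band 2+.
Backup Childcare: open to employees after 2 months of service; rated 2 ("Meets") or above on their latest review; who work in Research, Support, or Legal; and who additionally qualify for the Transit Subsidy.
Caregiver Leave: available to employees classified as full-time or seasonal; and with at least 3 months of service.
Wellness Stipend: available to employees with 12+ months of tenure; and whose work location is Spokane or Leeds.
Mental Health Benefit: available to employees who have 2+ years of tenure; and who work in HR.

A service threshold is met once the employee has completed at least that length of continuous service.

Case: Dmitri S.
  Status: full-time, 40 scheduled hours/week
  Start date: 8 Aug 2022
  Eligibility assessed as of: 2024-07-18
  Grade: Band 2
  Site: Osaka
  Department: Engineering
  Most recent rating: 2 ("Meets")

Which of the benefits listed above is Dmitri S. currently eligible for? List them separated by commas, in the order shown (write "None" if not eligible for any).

Supplemental Life Insurance, Caregiver Leave

Service from 8 Aug 2022 to 2024-07-18: 710 days.
Transit Subsidy — status full-time ✓ (not excluded); dept Engineering ✗ → not eligible.
Supplemental Life Insurance — service 710 days ≥ 180 days ✓; grade Band 2 ≥ Band 2 ✓ → eligible.
Backup Childcare — service 710 days ≥ 2 months (≈60 days) ✓; rating 2 ≥ 2 ✓; dept Engineering ✗ → not eligible.
Caregiver Leave — status full-time ✓; service 710 days ≥ 3 months (≈90 days) ✓ → eligible.
Wellness Stipend — service 710 days ≥ 12 months (≈360 days) ✓; site Osaka ✗ (not Spokane or Leeds) → not eligible.
Mental Health Benefit — service 710 days < 2 years (≈730 days) ✗ → not eligible.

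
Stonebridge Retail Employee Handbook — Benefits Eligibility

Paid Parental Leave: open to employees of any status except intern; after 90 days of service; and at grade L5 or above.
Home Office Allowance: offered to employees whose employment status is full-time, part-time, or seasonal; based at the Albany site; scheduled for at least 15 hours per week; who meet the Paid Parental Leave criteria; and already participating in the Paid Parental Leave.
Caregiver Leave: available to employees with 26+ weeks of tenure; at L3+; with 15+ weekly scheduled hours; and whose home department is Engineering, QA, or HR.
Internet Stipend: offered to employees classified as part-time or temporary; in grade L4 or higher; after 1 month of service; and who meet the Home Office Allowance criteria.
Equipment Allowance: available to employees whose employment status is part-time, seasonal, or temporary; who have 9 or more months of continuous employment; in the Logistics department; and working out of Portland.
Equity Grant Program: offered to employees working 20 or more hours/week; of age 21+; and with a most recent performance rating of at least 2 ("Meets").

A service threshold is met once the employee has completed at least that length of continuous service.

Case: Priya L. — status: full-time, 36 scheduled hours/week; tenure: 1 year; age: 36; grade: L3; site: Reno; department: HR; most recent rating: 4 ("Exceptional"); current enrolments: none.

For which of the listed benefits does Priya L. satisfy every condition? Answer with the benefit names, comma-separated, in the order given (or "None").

Paid Parental Leave — status full-time ✓ (not excluded); service 1 year ≥ 90 days ✓; grade L3 < L5 ✗ → not eligible.
Home Office Allowance — status full-time ✓; site Reno ✗ (not Albany) → not eligible.
Caregiver Leave — service 1 year ≥ 26 weeks (≈182 days) ✓; grade L3 ≥ L3 ✓; 36 hrs/wk ≥ 15 ✓; dept HR ✓ → eligible.
Internet Stipend — status full-time ✗ (requires part-time or temporary) → not eligible.
Equipment Allowance — status full-time ✗ (requires part-time, seasonal, or temporary) → not eligible.
Equity Grant Program — 36 hrs/wk ≥ 20 ✓; age 36 ≥ 21 ✓; rating 4 ≥ 2 ✓ → eligible.

Caregiver Leave, Equity Grant Program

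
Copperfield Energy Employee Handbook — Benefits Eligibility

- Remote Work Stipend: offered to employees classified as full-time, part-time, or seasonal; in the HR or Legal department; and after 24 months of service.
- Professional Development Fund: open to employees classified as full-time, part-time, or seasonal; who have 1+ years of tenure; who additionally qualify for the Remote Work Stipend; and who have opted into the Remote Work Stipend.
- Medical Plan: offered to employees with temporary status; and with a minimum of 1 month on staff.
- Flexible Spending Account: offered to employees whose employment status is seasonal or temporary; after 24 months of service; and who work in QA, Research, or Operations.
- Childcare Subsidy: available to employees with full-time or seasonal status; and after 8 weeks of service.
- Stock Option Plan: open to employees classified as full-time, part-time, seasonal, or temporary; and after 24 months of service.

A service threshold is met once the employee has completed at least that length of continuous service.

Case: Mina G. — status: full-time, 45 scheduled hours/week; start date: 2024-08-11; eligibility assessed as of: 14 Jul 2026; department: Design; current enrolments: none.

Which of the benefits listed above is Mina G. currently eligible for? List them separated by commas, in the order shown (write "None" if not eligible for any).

Service from 2024-08-11 to 14 Jul 2026: 702 days.
Remote Work Stipend — status full-time ✓; dept Design ✗ → not eligible.
Professional Development Fund — status full-time ✓; service 702 days ≥ 1 year (≈365 days) ✓; not eligible for Remote Work Stipend ✗ → not eligible.
Medical Plan — status full-time ✗ (requires temporary) → not eligible.
Flexible Spending Account — status full-time ✗ (requires seasonal or temporary) → not eligible.
Childcare Subsidy — status full-time ✓; service 702 days ≥ 8 weeks (≈56 days) ✓ → eligible.
Stock Option Plan — status full-time ✓; service 702 days < 24 months (≈720 days) ✗ → not eligible.

Childcare Subsidy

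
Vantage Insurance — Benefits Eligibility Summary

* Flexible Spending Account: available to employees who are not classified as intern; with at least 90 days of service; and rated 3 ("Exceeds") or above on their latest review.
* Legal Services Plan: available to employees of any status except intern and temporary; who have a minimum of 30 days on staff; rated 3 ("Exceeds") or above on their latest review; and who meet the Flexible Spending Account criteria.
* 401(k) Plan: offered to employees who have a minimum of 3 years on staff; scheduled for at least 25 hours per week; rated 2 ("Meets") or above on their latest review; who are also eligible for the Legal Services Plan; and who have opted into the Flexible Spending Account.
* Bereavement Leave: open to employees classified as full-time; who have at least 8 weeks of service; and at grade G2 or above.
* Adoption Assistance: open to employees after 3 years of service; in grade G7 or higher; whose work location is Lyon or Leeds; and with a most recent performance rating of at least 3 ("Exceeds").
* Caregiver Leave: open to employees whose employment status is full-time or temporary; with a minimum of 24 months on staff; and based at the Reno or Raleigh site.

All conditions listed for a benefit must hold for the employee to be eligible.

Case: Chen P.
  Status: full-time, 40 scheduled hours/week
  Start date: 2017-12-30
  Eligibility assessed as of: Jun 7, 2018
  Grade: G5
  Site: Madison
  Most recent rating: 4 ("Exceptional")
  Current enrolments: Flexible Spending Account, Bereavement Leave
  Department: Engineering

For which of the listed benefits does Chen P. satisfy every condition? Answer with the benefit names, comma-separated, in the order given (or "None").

Service from 2017-12-30 to Jun 7, 2018: 159 days.
Flexible Spending Account — status full-time ✓ (not excluded); service 159 days ≥ 90 days ✓; rating 4 ≥ 3 ✓ → eligible.
Legal Services Plan — status full-time ✓ (not excluded); service 159 days ≥ 30 days ✓; rating 4 ≥ 3 ✓; eligible for Flexible Spending Account ✓ → eligible.
401(k) Plan — service 159 days < 3 years (≈1095 days) ✗ → not eligible.
Bereavement Leave — status full-time ✓; service 159 days ≥ 8 weeks (≈56 days) ✓; grade G5 ≥ G2 ✓ → eligible.
Adoption Assistance — service 159 days < 3 years (≈1095 days) ✗ → not eligible.
Caregiver Leave — status full-time ✓; service 159 days < 24 months (≈720 days) ✗ → not eligible.

Flexible Spending Account, Legal Services Plan, Bereavement Leave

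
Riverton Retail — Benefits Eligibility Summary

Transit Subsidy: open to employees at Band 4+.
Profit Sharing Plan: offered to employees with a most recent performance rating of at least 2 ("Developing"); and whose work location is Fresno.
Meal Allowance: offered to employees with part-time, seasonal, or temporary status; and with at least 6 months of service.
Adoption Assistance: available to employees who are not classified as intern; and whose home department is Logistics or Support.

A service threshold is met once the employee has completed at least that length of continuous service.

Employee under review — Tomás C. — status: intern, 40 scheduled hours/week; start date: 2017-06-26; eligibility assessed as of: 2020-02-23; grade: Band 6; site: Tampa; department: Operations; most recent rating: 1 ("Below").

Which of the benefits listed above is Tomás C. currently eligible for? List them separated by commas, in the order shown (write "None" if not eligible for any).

Service from 2017-06-26 to 2020-02-23: 972 days.
Transit Subsidy — grade Band 6 ≥ Band 4 ✓ → eligible.
Profit Sharing Plan — rating 1 < 2 ✗ → not eligible.
Meal Allowance — status intern ✗ (requires part-time, seasonal, or temporary) → not eligible.
Adoption Assistance — status intern ✗ (excluded) → not eligible.

Transit Subsidy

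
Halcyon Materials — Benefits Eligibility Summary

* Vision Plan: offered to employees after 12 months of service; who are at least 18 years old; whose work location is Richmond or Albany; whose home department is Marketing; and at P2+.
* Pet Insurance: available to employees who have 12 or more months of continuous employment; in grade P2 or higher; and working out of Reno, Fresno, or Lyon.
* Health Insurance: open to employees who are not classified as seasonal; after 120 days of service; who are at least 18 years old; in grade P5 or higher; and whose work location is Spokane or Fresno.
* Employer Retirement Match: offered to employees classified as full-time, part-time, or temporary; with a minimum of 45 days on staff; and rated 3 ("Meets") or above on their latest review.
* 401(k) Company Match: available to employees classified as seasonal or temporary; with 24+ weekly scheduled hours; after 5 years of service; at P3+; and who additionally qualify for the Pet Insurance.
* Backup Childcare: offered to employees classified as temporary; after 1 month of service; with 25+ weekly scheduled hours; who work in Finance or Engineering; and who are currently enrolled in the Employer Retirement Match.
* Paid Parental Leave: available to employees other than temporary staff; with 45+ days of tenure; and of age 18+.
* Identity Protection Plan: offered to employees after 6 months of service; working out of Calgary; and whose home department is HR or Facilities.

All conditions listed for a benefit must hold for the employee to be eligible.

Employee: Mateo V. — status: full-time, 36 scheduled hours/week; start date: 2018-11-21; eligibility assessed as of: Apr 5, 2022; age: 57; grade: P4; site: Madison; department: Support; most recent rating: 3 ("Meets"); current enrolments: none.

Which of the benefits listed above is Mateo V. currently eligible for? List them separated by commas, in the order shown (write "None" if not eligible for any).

Employer Retirement Match, Paid Parental Leave

Service from 2018-11-21 to Apr 5, 2022: 1231 days.
Vision Plan — service 1231 days ≥ 12 months (≈360 days) ✓; age 57 ≥ 18 ✓; site Madison ✗ (not Richmond or Albany) → not eligible.
Pet Insurance — service 1231 days ≥ 12 months (≈360 days) ✓; grade P4 ≥ P2 ✓; site Madison ✗ (not Reno, Fresno, or Lyon) → not eligible.
Health Insurance — status full-time ✓ (not excluded); service 1231 days ≥ 120 days ✓; age 57 ≥ 18 ✓; grade P4 < P5 ✗ → not eligible.
Employer Retirement Match — status full-time ✓; service 1231 days ≥ 45 days ✓; rating 3 ≥ 3 ✓ → eligible.
401(k) Company Match — status full-time ✗ (requires seasonal or temporary) → not eligible.
Backup Childcare — status full-time ✗ (requires temporary) → not eligible.
Paid Parental Leave — status full-time ✓ (not excluded); service 1231 days ≥ 45 days ✓; age 57 ≥ 18 ✓ → eligible.
Identity Protection Plan — service 1231 days ≥ 6 months (≈180 days) ✓; site Madison ✗ (not Calgary) → not eligible.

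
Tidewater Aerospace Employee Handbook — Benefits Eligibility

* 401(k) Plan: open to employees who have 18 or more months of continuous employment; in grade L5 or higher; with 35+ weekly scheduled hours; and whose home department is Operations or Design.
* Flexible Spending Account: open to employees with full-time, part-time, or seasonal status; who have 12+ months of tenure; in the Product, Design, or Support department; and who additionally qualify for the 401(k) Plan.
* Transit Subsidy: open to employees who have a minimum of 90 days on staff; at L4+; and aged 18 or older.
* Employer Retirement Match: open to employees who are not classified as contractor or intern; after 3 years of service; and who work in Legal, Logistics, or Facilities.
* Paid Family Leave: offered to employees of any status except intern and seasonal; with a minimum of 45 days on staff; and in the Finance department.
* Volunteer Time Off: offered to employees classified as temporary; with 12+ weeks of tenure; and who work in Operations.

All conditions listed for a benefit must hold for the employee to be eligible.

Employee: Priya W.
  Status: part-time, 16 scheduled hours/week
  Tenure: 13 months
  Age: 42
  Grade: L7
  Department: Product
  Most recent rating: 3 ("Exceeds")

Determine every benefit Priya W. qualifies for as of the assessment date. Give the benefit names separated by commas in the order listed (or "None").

401(k) Plan — service 13 months < 18 months ✗ → not eligible.
Flexible Spending Account — status part-time ✓; service 13 months ≥ 12 months ✓; dept Product ✓; not eligible for 401(k) Plan ✗ → not eligible.
Transit Subsidy — service 13 months ≥ 90 days ✓; grade L7 ≥ L4 ✓; age 42 ≥ 18 ✓ → eligible.
Employer Retirement Match — status part-time ✓ (not excluded); service 13 months < 3 years (≈1095 days) ✗ → not eligible.
Paid Family Leave — status part-time ✓ (not excluded); service 13 months ≥ 45 days ✓; dept Product ✗ → not eligible.
Volunteer Time Off — status part-time ✗ (requires temporary) → not eligible.

Transit Subsidy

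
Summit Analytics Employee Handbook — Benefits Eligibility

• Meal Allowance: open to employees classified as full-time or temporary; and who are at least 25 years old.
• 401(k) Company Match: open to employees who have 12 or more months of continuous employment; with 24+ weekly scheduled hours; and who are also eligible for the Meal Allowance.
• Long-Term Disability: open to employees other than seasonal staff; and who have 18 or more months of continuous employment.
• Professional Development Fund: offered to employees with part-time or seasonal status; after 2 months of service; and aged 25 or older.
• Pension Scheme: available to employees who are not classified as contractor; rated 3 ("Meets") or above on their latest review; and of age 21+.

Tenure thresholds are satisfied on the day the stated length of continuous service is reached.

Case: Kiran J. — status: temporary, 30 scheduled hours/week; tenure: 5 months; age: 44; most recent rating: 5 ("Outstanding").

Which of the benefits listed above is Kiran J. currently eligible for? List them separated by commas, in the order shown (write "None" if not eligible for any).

Meal Allowance — status temporary ✓; age 44 ≥ 25 ✓ → eligible.
401(k) Company Match — service 5 months < 12 months ✗ → not eligible.
Long-Term Disability — status temporary ✓ (not excluded); service 5 months < 18 months ✗ → not eligible.
Professional Development Fund — status temporary ✗ (requires part-time or seasonal) → not eligible.
Pension Scheme — status temporary ✓ (not excluded); rating 5 ≥ 3 ✓; age 44 ≥ 21 ✓ → eligible.

Meal Allowance, Pension Scheme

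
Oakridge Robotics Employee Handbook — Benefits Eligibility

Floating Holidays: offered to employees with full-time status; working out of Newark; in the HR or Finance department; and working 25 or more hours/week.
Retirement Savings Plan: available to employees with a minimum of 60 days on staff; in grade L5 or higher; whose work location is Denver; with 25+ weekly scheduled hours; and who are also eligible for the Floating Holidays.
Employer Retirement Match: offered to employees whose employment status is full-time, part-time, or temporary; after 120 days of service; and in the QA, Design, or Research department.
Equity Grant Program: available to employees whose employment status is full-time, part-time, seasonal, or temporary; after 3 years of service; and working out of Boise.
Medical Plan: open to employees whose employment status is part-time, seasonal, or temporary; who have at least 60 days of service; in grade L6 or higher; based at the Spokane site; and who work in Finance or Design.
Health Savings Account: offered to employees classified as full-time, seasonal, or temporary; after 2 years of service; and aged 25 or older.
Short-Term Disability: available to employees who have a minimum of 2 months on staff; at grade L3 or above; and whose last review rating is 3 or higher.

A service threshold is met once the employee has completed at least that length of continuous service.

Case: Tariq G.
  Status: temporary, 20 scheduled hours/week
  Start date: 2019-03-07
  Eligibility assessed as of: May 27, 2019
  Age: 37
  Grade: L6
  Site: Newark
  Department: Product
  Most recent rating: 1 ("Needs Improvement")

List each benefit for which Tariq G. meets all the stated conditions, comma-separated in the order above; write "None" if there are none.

Service from 2019-03-07 to May 27, 2019: 81 days.
Floating Holidays — status temporary ✗ (requires full-time) → not eligible.
Retirement Savings Plan — service 81 days ≥ 60 days ✓; grade L6 ≥ L5 ✓; site Newark ✗ (not Denver) → not eligible.
Employer Retirement Match — status temporary ✓; service 81 days < 120 days ✗ → not eligible.
Equity Grant Program — status temporary ✓; service 81 days < 3 years (≈1095 days) ✗ → not eligible.
Medical Plan — status temporary ✓; service 81 days ≥ 60 days ✓; grade L6 ≥ L6 ✓; site Newark ✗ (not Spokane) → not eligible.
Health Savings Account — status temporary ✓; service 81 days < 2 years (≈730 days) ✗ → not eligible.
Short-Term Disability — service 81 days ≥ 2 months (≈60 days) ✓; grade L6 ≥ L3 ✓; rating 1 < 3 ✗ → not eligible.

None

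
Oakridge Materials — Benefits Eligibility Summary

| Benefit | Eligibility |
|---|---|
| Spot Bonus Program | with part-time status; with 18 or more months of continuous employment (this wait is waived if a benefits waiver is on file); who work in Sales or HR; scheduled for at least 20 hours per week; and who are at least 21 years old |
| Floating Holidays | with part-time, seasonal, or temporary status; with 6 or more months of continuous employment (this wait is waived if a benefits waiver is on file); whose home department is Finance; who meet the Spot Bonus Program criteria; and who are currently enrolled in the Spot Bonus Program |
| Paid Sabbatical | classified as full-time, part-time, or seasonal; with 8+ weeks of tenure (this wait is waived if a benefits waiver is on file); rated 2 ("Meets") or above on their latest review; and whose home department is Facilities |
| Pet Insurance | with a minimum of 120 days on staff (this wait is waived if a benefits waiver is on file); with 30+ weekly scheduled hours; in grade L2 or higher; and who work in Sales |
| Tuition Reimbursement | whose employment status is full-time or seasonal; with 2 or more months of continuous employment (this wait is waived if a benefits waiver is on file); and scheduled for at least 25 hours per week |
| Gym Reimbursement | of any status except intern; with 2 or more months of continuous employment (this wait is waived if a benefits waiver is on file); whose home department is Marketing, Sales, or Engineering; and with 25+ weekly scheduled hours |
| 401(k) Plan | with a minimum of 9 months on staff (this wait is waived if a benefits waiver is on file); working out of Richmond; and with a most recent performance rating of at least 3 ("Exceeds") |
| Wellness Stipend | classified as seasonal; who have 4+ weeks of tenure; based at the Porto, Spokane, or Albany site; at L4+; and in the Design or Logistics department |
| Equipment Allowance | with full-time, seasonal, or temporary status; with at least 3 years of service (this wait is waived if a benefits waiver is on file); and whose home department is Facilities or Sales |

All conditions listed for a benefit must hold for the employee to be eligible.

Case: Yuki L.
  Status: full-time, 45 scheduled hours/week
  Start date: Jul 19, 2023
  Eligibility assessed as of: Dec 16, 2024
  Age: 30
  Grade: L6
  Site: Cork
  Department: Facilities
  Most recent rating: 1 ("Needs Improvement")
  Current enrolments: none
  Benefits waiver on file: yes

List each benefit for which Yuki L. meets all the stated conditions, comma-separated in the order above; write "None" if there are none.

Tuition Reimbursement, Equipment Allowance

Service from Jul 19, 2023 to Dec 16, 2024: 516 days.
Spot Bonus Program — status full-time ✗ (requires part-time) → not eligible.
Floating Holidays — status full-time ✗ (requires part-time, seasonal, or temporary) → not eligible.
Paid Sabbatical — status full-time ✓; benefits waiver on file ✓; rating 1 < 2 ✗ → not eligible.
Pet Insurance — benefits waiver on file ✓; 45 hrs/wk ≥ 30 ✓; grade L6 ≥ L2 ✓; dept Facilities ✗ → not eligible.
Tuition Reimbursement — status full-time ✓; benefits waiver on file ✓; 45 hrs/wk ≥ 25 ✓ → eligible.
Gym Reimbursement — status full-time ✓ (not excluded); benefits waiver on file ✓; dept Facilities ✗ → not eligible.
401(k) Plan — benefits waiver on file ✓; site Cork ✗ (not Richmond) → not eligible.
Wellness Stipend — status full-time ✗ (requires seasonal) → not eligible.
Equipment Allowance — status full-time ✓; benefits waiver on file ✓; dept Facilities ✓ → eligible.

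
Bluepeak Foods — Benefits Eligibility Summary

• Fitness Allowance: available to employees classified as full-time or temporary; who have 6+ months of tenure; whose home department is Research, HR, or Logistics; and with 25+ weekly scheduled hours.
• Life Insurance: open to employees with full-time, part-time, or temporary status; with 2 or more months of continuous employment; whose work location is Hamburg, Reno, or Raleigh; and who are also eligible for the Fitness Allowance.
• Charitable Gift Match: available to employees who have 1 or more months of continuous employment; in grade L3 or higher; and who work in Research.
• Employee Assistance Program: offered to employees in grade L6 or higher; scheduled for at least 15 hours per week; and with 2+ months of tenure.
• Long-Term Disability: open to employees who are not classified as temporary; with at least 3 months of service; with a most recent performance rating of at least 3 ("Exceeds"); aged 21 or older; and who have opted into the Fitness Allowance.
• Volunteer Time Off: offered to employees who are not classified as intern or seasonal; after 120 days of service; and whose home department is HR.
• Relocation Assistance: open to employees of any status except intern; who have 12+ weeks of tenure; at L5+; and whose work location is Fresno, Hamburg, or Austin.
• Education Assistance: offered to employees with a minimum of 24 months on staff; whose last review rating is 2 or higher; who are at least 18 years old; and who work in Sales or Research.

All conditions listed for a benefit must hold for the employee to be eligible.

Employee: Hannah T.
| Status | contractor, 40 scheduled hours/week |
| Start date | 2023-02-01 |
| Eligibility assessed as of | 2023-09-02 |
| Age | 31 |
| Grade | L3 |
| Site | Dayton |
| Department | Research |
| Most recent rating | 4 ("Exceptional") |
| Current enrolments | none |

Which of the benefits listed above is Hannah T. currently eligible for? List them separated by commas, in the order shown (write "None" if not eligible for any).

Service from 2023-02-01 to 2023-09-02: 213 days.
Fitness Allowance — status contractor ✗ (requires full-time or temporary) → not eligible.
Life Insurance — status contractor ✗ (requires full-time, part-time, or temporary) → not eligible.
Charitable Gift Match — service 213 days ≥ 1 month (≈30 days) ✓; grade L3 ≥ L3 ✓; dept Research ✓ → eligible.
Employee Assistance Program — grade L3 < L6 ✗ → not eligible.
Long-Term Disability — status contractor ✓ (not excluded); service 213 days ≥ 3 months (≈90 days) ✓; rating 4 ≥ 3 ✓; age 31 ≥ 21 ✓; not enrolled in Fitness Allowance ✗ → not eligible.
Volunteer Time Off — status contractor ✓ (not excluded); service 213 days ≥ 120 days ✓; dept Research ✗ → not eligible.
Relocation Assistance — status contractor ✓ (not excluded); service 213 days ≥ 12 weeks (≈84 days) ✓; grade L3 < L5 ✗ → not eligible.
Education Assistance — service 213 days < 24 months (≈720 days) ✗ → not eligible.

Charitable Gift Match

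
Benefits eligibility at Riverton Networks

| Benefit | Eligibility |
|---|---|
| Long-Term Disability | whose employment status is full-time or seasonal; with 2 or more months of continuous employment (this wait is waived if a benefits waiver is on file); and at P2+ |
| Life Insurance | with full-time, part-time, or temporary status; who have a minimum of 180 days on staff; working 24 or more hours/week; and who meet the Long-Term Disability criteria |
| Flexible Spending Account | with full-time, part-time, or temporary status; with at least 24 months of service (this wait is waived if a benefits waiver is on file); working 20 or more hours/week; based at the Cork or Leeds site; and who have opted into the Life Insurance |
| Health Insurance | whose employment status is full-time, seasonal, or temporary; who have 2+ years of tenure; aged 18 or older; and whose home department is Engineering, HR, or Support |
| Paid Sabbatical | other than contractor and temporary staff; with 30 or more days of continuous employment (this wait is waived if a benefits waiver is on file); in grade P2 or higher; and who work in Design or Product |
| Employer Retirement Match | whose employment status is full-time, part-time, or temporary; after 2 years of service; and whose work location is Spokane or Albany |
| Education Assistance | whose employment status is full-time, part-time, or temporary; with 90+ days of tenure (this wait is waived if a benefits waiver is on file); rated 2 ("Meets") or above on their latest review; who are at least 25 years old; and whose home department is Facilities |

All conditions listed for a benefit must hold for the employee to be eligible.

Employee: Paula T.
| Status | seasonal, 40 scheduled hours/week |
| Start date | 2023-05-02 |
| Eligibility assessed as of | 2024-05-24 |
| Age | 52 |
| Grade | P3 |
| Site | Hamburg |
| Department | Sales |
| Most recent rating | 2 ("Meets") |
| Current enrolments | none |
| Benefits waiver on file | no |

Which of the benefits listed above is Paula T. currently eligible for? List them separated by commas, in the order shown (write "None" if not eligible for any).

Service from 2023-05-02 to 2024-05-24: 388 days.
Long-Term Disability — status seasonal ✓; no waiver, service 388 days ≥ 2 months (≈60 days) ✓; grade P3 ≥ P2 ✓ → eligible.
Life Insurance — status seasonal ✗ (requires full-time, part-time, or temporary) → not eligible.
Flexible Spending Account — status seasonal ✗ (requires full-time, part-time, or temporary) → not eligible.
Health Insurance — status seasonal ✓; service 388 days < 2 years (≈730 days) ✗ → not eligible.
Paid Sabbatical — status seasonal ✓ (not excluded); no waiver, service 388 days ≥ 30 days ✓; grade P3 ≥ P2 ✓; dept Sales ✗ → not eligible.
Employer Retirement Match — status seasonal ✗ (requires full-time, part-time, or temporary) → not eligible.
Education Assistance — status seasonal ✗ (requires full-time, part-time, or temporary) → not eligible.

Long-Term Disability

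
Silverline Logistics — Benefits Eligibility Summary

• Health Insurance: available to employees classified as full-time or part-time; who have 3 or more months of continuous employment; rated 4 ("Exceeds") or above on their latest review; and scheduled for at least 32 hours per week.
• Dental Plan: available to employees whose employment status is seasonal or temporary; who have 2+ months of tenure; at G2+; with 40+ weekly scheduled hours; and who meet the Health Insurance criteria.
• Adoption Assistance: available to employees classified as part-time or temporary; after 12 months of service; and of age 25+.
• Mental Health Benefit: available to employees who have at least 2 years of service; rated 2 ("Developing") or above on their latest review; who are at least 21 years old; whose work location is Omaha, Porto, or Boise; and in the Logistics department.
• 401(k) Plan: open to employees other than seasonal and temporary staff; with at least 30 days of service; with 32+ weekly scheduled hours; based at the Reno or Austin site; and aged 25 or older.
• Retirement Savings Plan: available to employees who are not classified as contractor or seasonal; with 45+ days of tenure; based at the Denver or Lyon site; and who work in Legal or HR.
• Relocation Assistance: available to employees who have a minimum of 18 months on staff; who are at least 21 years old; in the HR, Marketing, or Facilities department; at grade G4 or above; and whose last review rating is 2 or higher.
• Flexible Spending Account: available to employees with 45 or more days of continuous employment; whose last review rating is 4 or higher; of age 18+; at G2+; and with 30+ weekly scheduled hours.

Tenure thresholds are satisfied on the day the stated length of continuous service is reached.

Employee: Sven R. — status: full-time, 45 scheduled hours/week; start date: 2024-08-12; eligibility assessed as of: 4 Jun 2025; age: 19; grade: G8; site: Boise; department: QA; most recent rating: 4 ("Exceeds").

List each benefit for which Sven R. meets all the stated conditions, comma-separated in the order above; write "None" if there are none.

Health Insurance, Flexible Spending Account

Service from 2024-08-12 to 4 Jun 2025: 296 days.
Health Insurance — status full-time ✓; service 296 days ≥ 3 months (≈90 days) ✓; rating 4 ≥ 4 ✓; 45 hrs/wk ≥ 32 ✓ → eligible.
Dental Plan — status full-time ✗ (requires seasonal or temporary) → not eligible.
Adoption Assistance — status full-time ✗ (requires part-time or temporary) → not eligible.
Mental Health Benefit — service 296 days < 2 years (≈730 days) ✗ → not eligible.
401(k) Plan — status full-time ✓ (not excluded); service 296 days ≥ 30 days ✓; 45 hrs/wk ≥ 32 ✓; site Boise ✗ (not Reno or Austin) → not eligible.
Retirement Savings Plan — status full-time ✓ (not excluded); service 296 days ≥ 45 days ✓; site Boise ✗ (not Denver or Lyon) → not eligible.
Relocation Assistance — service 296 days < 18 months (≈540 days) ✗ → not eligible.
Flexible Spending Account — service 296 days ≥ 45 days ✓; rating 4 ≥ 4 ✓; age 19 ≥ 18 ✓; grade G8 ≥ G2 ✓; 45 hrs/wk ≥ 30 ✓ → eligible.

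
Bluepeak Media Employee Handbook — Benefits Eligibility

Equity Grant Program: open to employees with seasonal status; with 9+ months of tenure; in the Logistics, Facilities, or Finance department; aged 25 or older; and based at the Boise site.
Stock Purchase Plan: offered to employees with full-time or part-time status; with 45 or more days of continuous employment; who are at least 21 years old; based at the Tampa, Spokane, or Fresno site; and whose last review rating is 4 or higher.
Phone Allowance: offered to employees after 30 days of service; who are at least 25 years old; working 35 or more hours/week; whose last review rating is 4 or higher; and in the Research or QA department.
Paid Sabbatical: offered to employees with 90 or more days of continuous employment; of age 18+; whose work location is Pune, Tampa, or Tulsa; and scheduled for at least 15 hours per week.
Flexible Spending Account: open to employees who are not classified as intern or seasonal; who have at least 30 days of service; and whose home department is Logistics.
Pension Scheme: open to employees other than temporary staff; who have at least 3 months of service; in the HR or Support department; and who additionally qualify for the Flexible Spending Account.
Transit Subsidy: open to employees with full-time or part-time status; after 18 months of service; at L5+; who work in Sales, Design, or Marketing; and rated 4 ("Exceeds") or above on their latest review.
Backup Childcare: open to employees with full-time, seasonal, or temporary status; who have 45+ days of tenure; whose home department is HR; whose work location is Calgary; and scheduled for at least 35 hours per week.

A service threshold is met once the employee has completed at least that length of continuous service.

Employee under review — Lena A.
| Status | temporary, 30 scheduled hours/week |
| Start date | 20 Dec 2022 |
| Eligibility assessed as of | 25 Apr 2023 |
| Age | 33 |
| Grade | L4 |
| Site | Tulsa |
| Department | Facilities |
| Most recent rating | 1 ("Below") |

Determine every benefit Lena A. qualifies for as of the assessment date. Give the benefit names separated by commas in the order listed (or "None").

Paid Sabbatical

Service from 20 Dec 2022 to 25 Apr 2023: 126 days.
Equity Grant Program — status temporary ✗ (requires seasonal) → not eligible.
Stock Purchase Plan — status temporary ✗ (requires full-time or part-time) → not eligible.
Phone Allowance — service 126 days ≥ 30 days ✓; age 33 ≥ 25 ✓; 30 hrs/wk < 35 ✗ → not eligible.
Paid Sabbatical — service 126 days ≥ 90 days ✓; age 33 ≥ 18 ✓; site Tulsa ✓; 30 hrs/wk ≥ 15 ✓ → eligible.
Flexible Spending Account — status temporary ✓ (not excluded); service 126 days ≥ 30 days ✓; dept Facilities ✗ → not eligible.
Pension Scheme — status temporary ✗ (excluded) → not eligible.
Transit Subsidy — status temporary ✗ (requires full-time or part-time) → not eligible.
Backup Childcare — status temporary ✓; service 126 days ≥ 45 days ✓; dept Facilities ✗ → not eligible.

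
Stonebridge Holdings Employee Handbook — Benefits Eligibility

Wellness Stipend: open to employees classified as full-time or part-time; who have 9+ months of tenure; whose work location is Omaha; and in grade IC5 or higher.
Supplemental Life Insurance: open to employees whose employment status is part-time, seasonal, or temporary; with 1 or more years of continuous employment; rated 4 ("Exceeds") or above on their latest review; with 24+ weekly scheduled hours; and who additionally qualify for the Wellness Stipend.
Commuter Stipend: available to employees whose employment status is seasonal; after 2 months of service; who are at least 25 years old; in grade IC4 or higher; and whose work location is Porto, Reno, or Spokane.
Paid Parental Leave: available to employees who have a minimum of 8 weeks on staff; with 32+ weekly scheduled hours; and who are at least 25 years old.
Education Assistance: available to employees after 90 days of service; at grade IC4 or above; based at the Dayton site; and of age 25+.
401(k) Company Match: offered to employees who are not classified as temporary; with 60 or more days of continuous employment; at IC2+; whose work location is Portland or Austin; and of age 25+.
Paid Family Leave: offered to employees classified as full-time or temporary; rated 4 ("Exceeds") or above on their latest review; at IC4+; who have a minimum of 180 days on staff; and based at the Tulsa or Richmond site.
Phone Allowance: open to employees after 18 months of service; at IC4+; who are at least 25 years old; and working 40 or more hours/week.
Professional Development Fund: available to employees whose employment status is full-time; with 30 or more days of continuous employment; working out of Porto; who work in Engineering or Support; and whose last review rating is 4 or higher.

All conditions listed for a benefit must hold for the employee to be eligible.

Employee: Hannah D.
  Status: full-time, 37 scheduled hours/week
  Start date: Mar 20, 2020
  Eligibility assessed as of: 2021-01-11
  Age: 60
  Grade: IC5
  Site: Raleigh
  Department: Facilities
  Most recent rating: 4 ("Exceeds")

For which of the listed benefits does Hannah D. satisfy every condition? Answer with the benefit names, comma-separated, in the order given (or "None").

Paid Parental Leave

Service from Mar 20, 2020 to 2021-01-11: 297 days.
Wellness Stipend — status full-time ✓; service 297 days ≥ 9 months (≈270 days) ✓; site Raleigh ✗ (not Omaha) → not eligible.
Supplemental Life Insurance — status full-time ✗ (requires part-time, seasonal, or temporary) → not eligible.
Commuter Stipend — status full-time ✗ (requires seasonal) → not eligible.
Paid Parental Leave — service 297 days ≥ 8 weeks (≈56 days) ✓; 37 hrs/wk ≥ 32 ✓; age 60 ≥ 25 ✓ → eligible.
Education Assistance — service 297 days ≥ 90 days ✓; grade IC5 ≥ IC4 ✓; site Raleigh ✗ (not Dayton) → not eligible.
401(k) Company Match — status full-time ✓ (not excluded); service 297 days ≥ 60 days ✓; grade IC5 ≥ IC2 ✓; site Raleigh ✗ (not Portland or Austin) → not eligible.
Paid Family Leave — status full-time ✓; rating 4 ≥ 4 ✓; grade IC5 ≥ IC4 ✓; service 297 days ≥ 180 days ✓; site Raleigh ✗ (not Tulsa or Richmond) → not eligible.
Phone Allowance — service 297 days < 18 months (≈540 days) ✗ → not eligible.
Professional Development Fund — status full-time ✓; service 297 days ≥ 30 days ✓; site Raleigh ✗ (not Porto) → not eligible.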